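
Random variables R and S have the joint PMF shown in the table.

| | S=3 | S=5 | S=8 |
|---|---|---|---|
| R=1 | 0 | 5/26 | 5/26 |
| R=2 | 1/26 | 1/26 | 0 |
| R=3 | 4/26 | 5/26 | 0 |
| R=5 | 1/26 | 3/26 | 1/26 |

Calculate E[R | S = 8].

P(S = 8) = 3/13.
Σ R·P over the event = 1·(5/26) + 5·(1/26) = 5/13.
E[R | S = 8] = (5/13) / (3/13) = 5/3.

5/3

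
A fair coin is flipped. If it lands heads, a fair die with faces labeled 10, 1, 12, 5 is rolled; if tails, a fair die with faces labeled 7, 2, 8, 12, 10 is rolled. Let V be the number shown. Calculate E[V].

E[V | heads] = (10+1+12+5)/4 = 7.
E[V | tails] = (7+2+8+12+10)/5 = 39/5.
E[V] = (1/2)·(7) + (1/2)·(39/5) = 37/5.

37/5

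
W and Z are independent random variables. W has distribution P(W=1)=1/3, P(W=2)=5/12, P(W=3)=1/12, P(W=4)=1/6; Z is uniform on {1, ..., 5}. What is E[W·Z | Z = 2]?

P(Z = 2) = 1/5.
Summing WZ·P(x,y) over outcomes with Z = 2 gives 5/6.
E[W·Z | Z = 2] = (5/6) / (1/5) = 25/6.

25/6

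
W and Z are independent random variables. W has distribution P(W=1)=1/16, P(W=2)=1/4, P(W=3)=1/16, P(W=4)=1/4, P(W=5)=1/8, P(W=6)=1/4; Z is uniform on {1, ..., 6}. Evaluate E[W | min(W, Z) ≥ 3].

53/11

P(min(W, Z) ≥ 3) = 11/24.
Summing W·P(x,y) over outcomes with min(W, Z) ≥ 3 gives 53/24.
E[W | min(W, Z) ≥ 3] = (53/24) / (11/24) = 53/11.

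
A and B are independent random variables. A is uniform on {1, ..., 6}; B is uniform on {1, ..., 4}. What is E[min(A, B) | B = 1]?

Outcomes with B = 1: (1,1), (2,1), (3,1), (4,1), (5,1), (6,1), each with probability 1/24.
E[min(A, B) | B = 1] = (1 + 1 + 1 + 1 + 1 + 1) / 6 = 1.

1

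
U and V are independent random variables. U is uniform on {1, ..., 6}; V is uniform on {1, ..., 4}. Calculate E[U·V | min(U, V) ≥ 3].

Outcomes with min(U, V) ≥ 3: (3,3), (3,4), (4,3), (4,4), (5,3), (5,4), (6,3), (6,4), each with probability 1/24.
E[U·V | min(U, V) ≥ 3] = (9 + 12 + 12 + 16 + 15 + 20 + 18 + 24) / 8 = 63/4.

63/4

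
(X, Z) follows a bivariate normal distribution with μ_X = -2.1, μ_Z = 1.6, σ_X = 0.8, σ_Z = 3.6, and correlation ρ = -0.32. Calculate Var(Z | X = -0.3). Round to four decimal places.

For a bivariate normal, Var(Z | X=x) = σ_Z²(1 − ρ²).
Var(Z | X=-0.3) = (3.6)²·(1 − (-0.32)²) = 12.96·0.8976 = 11.6329.

11.6329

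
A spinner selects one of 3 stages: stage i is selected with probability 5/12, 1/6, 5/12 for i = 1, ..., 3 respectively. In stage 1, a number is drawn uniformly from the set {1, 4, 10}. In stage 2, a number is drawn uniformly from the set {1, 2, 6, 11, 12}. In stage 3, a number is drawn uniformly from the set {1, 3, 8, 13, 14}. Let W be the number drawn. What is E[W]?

E[W | stage 1] = (1+4+10)/3 = 5.
E[W | stage 2] = (1+2+6+11+12)/5 = 32/5.
E[W | stage 3] = (1+3+8+13+14)/5 = 39/5.
By the law of total expectation,
E[W] = (5/12)·(5) + (1/6)·(32/5) + (5/12)·(39/5) = 32/5.

32/5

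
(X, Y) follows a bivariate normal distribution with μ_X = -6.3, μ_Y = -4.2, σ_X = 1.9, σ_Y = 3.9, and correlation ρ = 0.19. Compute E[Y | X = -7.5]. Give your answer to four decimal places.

E[Y | X=x] = μ_Y + ρ(σ_Y/σ_X)(x − μ_X) for jointly normal variables.
E[Y | X=-7.5] = -4.2 + (0.19)·(3.9/1.9)·(-7.5 − (-6.3)) = -4.2 + (0.39)·(-1.2) = -4.6680.

-4.6680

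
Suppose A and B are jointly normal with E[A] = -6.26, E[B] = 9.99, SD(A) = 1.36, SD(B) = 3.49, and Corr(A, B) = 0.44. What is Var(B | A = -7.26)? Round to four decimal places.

For a bivariate normal, Var(B | A=x) = σ_B²(1 − ρ²).
Var(B | A=-7.26) = (3.49)²·(1 − (0.44)²) = 12.1801·0.8064 = 9.8220.

9.8220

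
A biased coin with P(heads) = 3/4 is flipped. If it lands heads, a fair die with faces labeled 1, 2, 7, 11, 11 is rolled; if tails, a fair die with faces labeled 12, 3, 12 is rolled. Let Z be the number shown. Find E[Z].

E[Z | heads] = (1+2+7+11+11)/5 = 32/5.
E[Z | tails] = (12+3+12)/3 = 9.
By the law of total expectation,
E[Z] = (3/4)·(32/5) + (1/4)·(9) = 141/20.

141/20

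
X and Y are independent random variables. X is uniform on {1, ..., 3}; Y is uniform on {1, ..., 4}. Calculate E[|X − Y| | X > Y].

P(X > Y) = 1/4.
Summing |X−Y|·P(x,y) over outcomes with X > Y gives 1/3.
E[|X − Y| | X > Y] = (1/3) / (1/4) = 4/3.

4/3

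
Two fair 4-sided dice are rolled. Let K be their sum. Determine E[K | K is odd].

P(K is odd) = 1/2.
Σ over the event: 3·1/8 + 5·1/4 + 7·1/8 = 5/2.
E[K | K is odd] = (5/2) / (1/2) = 5.

5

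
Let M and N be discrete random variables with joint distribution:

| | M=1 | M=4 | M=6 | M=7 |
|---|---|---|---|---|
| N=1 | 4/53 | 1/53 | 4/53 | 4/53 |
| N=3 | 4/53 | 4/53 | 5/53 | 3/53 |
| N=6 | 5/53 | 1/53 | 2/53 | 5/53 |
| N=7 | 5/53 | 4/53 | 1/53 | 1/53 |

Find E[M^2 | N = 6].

26

P(N = 6) = 13/53.
Σ M^2·P over the event = 1·(5/53) + 16·(1/53) + 36·(2/53) + 49·(5/53) = 338/53.
E[M^2 | N = 6] = (338/53) / (13/53) = 26.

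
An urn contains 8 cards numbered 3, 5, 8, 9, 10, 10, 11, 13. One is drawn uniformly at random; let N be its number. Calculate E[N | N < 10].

25/4

P(N < 10) = 1/2.
Σ over the event: 3·1/8 + 5·1/8 + 8·1/8 + 9·1/8 = 25/8.
E[N | N < 10] = (25/8) / (1/2) = 25/4.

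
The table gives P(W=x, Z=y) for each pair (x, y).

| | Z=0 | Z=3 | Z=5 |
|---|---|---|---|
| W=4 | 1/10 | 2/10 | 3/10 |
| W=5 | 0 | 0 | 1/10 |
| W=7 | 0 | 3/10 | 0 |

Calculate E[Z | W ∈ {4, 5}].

26/7

P(W ∈ {4, 5}) = 7/10.
Σ Z·P over the event = 0·(1/10) + 3·(2/10) + 5·(3/10) + 5·(1/10) = 13/5.
E[Z | W ∈ {4, 5}] = (13/5) / (7/10) = 26/7.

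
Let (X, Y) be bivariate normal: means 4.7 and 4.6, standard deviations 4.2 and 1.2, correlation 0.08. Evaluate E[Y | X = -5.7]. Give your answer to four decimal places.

E[Y | X=x] = μ_Y + ρ(σ_Y/σ_X)(x − μ_X) for jointly normal variables.
E[Y | X=-5.7] = 4.6 + (0.08)·(1.2/4.2)·(-5.7 − (4.7)) = 4.6 + (0.022857)·(-10.4) = 4.3623.

4.3623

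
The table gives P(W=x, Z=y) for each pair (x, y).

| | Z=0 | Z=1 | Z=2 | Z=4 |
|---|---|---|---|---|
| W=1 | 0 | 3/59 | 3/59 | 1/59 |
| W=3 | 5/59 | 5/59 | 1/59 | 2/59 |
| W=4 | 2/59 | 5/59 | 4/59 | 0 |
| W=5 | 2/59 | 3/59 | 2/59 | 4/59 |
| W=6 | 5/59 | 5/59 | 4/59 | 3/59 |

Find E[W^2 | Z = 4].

227/10

P(Z = 4) = 10/59.
Σ W^2·P over the event = 1·(1/59) + 9·(2/59) + 25·(4/59) + 36·(3/59) = 227/59.
E[W^2 | Z = 4] = (227/59) / (10/59) = 227/10.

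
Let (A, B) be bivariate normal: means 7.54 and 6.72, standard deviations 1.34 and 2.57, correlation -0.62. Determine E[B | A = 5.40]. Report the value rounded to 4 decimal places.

E[B | A=x] = μ_B + ρ(σ_B/σ_A)(x − μ_A) for jointly normal variables.
E[B | A=5.40] = 6.72 + (-0.62)·(2.57/1.34)·(5.40 − (7.54)) = 6.72 + (-1.1891)·(-2.14) = 9.2647.

9.2647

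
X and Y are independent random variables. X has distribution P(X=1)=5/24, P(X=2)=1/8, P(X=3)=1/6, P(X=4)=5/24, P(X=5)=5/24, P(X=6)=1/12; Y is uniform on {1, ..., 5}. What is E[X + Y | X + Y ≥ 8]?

328/37

P(X + Y ≥ 8) = 37/120.
Summing (X+Y)·P(x,y) over outcomes with X + Y ≥ 8 gives 41/15.
E[X + Y | X + Y ≥ 8] = (41/15) / (37/120) = 328/37.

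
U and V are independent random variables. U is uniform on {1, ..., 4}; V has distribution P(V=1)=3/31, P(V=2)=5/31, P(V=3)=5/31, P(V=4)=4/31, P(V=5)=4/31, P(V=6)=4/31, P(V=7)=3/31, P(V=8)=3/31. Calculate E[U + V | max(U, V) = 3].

112/23

P(max(U, V) = 3) = 23/124.
Summing (U+V)·P(x,y) over outcomes with max(U, V) = 3 gives 28/31.
E[U + V | max(U, V) = 3] = (28/31) / (23/124) = 112/23.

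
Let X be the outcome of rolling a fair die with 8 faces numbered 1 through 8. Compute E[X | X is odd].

4

Given X is odd, X is equally likely to be any of {1, 3, 5, 7}.
E[X | X is odd] = (1 + 3 + 5 + 7) / 4 = 4.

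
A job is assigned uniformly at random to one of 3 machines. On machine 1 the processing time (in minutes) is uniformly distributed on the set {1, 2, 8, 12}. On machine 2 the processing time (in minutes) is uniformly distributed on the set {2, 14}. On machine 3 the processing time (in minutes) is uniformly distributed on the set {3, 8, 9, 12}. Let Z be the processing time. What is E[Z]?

E[Z | machine 1] = (1+2+8+12)/4 = 23/4.
E[Z | machine 2] = (2+14)/2 = 8.
E[Z | machine 3] = (3+8+9+12)/4 = 8.
E[Z] = (1/3)·(23/4) + (1/3)·(8) + (1/3)·(8) = 29/4.

29/4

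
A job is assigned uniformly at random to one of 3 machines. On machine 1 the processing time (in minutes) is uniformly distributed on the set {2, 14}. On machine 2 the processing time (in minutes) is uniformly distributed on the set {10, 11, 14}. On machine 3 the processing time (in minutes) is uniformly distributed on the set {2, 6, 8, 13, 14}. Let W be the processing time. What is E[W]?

424/45

E[W | machine 1] = (2+14)/2 = 8.
E[W | machine 2] = (10+11+14)/3 = 35/3.
E[W | machine 3] = (2+6+8+13+14)/5 = 43/5.
E[W] = (1/3)·(8) + (1/3)·(35/3) + (1/3)·(43/5) = 424/45.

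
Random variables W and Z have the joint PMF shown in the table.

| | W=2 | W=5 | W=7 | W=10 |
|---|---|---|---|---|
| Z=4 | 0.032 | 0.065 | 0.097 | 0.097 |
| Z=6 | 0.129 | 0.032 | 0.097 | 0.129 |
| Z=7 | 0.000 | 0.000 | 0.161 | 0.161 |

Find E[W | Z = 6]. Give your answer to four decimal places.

P(Z = 6) = 0.387.
Summing W·P(W=x,Z=y) over the conditioning event gives 2.387.
E[W | Z = 6] = (2.387) / (0.387) = 6.1680.

6.1680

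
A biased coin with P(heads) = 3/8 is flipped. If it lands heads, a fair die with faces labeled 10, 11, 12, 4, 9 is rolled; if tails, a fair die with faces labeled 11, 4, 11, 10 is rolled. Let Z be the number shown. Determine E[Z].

E[Z | heads] = (10+11+12+4+9)/5 = 46/5.
E[Z | tails] = (11+4+11+10)/4 = 9.
E[Z] = (3/8)·(46/5) + (5/8)·(9) = 363/40.

363/40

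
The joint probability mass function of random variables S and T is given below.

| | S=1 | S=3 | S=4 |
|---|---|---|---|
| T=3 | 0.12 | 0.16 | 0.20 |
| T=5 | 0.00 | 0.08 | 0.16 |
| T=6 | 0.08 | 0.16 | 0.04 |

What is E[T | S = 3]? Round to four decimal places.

4.6000

P(S = 3) = 0.40.
Σ T·P over the event = 3·(0.16) + 5·(0.08) + 6·(0.16) = 1.84.
E[T | S = 3] = (1.84) / (0.40) = 4.6000.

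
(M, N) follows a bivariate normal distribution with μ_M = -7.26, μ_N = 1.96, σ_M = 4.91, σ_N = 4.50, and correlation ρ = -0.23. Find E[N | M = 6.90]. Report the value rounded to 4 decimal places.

-1.0248

For a bivariate normal, E[N | M=x] = μ_N + ρ·(σ_N/σ_M)·(x − μ_M).
E[N | M=6.90] = 1.96 + (-0.23)·(4.50/4.91)·(6.90 − (-7.26)) = 1.96 + (-0.21079)·(14.16) = -1.0248.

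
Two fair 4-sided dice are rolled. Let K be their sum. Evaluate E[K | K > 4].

P(K > 4) = 5/8.
Σ over the event: 5·1/4 + 6·3/16 + 7·1/8 + 8·1/16 = 15/4.
E[K | K > 4] = (15/4) / (5/8) = 6.

6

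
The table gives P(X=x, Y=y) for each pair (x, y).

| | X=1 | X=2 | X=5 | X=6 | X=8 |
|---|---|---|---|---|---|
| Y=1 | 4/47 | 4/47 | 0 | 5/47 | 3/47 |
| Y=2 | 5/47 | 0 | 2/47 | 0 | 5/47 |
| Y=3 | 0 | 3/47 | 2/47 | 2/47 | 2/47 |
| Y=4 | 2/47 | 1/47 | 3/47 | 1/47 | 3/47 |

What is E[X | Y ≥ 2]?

P(Y ≥ 2) = 31/47.
Summing X·P(X=x,Y=y) over the conditioning event gives 148/47.
E[X | Y ≥ 2] = (148/47) / (31/47) = 148/31.

148/31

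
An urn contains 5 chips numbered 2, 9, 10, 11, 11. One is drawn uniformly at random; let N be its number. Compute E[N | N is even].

6

P(N is even) = 2/5.
Σ over the event: 2·1/5 + 10·1/5 = 12/5.
E[N | N is even] = (12/5) / (2/5) = 6.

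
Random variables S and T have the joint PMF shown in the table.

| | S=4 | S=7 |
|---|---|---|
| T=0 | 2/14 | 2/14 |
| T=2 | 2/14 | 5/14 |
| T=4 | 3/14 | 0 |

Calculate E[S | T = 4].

4

P(T = 4) = 3/14.
Σ S·P over the event = 4·(3/14) = 6/7.
E[S | T = 4] = (6/7) / (3/14) = 4.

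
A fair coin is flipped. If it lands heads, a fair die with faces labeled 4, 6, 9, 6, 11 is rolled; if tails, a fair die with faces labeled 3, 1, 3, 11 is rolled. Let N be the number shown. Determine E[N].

E[N | heads] = (4+6+9+6+11)/5 = 36/5.
E[N | tails] = (3+1+3+11)/4 = 9/2.
E[N] = (1/2)·(36/5) + (1/2)·(9/2) = 117/20.

117/20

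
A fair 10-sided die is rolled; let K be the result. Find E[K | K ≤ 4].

5/2

Given K ≤ 4, K is equally likely to be any of {1, 2, 3, 4}.
E[K | K ≤ 4] = (1 + 2 + 3 + 4) / 4 = 5/2.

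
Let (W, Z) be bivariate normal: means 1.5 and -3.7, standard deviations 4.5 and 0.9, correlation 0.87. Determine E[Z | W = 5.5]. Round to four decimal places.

For a bivariate normal, E[Z | W=x] = μ_Z + ρ·(σ_Z/σ_W)·(x − μ_W).
E[Z | W=5.5] = -3.7 + (0.87)·(0.9/4.5)·(5.5 − (1.5)) = -3.7 + (0.174)·(4) = -3.0040.

-3.0040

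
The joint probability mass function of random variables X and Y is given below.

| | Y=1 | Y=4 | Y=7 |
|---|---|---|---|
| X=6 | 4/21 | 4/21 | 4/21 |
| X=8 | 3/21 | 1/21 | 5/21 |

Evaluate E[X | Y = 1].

48/7

P(Y = 1) = 1/3.
Σ X·P over the event = 6·(4/21) + 8·(3/21) = 16/7.
E[X | Y = 1] = (16/7) / (1/3) = 48/7.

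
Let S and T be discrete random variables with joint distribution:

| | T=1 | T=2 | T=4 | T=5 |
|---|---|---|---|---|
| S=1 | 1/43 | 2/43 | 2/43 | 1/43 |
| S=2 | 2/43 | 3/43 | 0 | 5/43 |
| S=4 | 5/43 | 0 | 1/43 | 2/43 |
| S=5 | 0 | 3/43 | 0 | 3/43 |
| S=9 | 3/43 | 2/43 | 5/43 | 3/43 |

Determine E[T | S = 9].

42/13

P(S = 9) = 13/43.
Σ T·P over the event = 1·(3/43) + 2·(2/43) + 4·(5/43) + 5·(3/43) = 42/43.
E[T | S = 9] = (42/43) / (13/43) = 42/13.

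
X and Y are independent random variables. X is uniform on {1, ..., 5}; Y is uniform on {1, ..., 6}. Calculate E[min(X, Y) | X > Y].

P(X > Y) = 1/3.
Summing min(X,Y)·P(x,y) over outcomes with X > Y gives 2/3.
E[min(X, Y) | X > Y] = (2/3) / (1/3) = 2.

2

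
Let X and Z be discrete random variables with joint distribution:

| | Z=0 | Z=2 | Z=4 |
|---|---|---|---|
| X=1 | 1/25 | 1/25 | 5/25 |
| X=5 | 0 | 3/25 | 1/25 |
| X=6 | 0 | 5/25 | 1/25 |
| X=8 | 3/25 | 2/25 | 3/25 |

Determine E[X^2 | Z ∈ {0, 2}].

577/15

P(Z ∈ {0, 2}) = 3/5.
Summing X^2·P(X=x,Z=y) over the conditioning event gives 577/25.
E[X^2 | Z ∈ {0, 2}] = (577/25) / (3/5) = 577/15.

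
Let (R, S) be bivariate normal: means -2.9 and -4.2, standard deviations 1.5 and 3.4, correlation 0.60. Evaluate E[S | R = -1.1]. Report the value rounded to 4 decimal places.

E[S | R=x] = μ_S + ρ(σ_S/σ_R)(x − μ_R) for jointly normal variables.
E[S | R=-1.1] = -4.2 + (0.60)·(3.4/1.5)·(-1.1 − (-2.9)) = -4.2 + (1.36)·(1.8) = -1.7520.

-1.7520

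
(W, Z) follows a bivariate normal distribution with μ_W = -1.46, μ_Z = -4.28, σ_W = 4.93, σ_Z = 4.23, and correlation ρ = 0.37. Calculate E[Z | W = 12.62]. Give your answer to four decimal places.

0.1899

For a bivariate normal, E[Z | W=x] = μ_Z + ρ·(σ_Z/σ_W)·(x − μ_W).
E[Z | W=12.62] = -4.28 + (0.37)·(4.23/4.93)·(12.62 − (-1.46)) = -4.28 + (0.317465)·(14.08) = 0.1899.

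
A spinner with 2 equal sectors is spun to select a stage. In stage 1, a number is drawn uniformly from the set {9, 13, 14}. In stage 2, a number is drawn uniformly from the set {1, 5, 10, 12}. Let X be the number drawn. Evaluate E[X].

19/2

E[X | stage 1] = (9+13+14)/3 = 12.
E[X | stage 2] = (1+5+10+12)/4 = 7.
By the law of total expectation,
E[X] = (1/2)·(12) + (1/2)·(7) = 19/2.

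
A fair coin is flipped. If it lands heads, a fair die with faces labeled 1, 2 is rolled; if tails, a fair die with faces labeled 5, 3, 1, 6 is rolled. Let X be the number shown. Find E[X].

E[X | heads] = (1+2)/2 = 3/2.
E[X | tails] = (5+3+1+6)/4 = 15/4.
E[X] = (1/2)·(3/2) + (1/2)·(15/4) = 21/8.

21/8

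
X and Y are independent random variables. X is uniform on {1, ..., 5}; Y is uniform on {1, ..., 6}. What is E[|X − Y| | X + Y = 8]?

2

Outcomes with X + Y = 8: (2,6), (3,5), (4,4), (5,3), each with probability 1/30.
E[|X − Y| | X + Y = 8] = (4 + 2 + 0 + 2) / 4 = 2.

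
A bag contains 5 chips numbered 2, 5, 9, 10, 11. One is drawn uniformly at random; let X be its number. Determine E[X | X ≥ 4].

35/4

P(X ≥ 4) = 4/5.
Σ over the event: 5·1/5 + 9·1/5 + 10·1/5 + 11·1/5 = 7.
E[X | X ≥ 4] = (7) / (4/5) = 35/4.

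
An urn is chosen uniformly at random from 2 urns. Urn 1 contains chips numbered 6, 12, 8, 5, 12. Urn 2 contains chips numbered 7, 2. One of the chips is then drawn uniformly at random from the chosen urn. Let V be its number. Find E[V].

131/20

E[V | urn 1] = (6+12+8+5+12)/5 = 43/5.
E[V | urn 2] = (7+2)/2 = 9/2.
E[V] = (1/2)·(43/5) + (1/2)·(9/2) = 131/20.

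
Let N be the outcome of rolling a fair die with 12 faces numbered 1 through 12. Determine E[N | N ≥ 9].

Given N ≥ 9, N is equally likely to be any of {9, 10, 11, 12}.
E[N | N ≥ 9] = (9 + 10 + 11 + 12) / 4 = 21/2.

21/2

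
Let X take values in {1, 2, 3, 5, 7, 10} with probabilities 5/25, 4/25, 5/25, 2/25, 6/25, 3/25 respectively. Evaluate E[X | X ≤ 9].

P(X ≤ 9) = 22/25.
Σ over the event: 1·1/5 + 2·4/25 + 3·1/5 + 5·2/25 + 7·6/25 = 16/5.
E[X | X ≤ 9] = (16/5) / (22/25) = 40/11.

40/11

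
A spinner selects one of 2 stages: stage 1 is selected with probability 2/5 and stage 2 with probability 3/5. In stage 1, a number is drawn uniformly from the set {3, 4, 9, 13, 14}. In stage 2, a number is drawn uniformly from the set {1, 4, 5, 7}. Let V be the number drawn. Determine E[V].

599/100

E[V | stage 1] = (3+4+9+13+14)/5 = 43/5.
E[V | stage 2] = (1+4+5+7)/4 = 17/4.
E[V] = (2/5)·(43/5) + (3/5)·(17/4) = 599/100.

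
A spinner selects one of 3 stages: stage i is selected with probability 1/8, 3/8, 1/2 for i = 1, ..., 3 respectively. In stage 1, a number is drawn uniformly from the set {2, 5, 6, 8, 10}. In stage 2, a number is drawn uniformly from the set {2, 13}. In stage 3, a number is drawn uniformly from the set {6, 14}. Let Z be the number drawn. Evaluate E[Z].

687/80

E[Z | stage 1] = (2+5+6+8+10)/5 = 31/5.
E[Z | stage 2] = (2+13)/2 = 15/2.
E[Z | stage 3] = (6+14)/2 = 10.
E[Z] = (1/8)·(31/5) + (3/8)·(15/2) + (1/2)·(10) = 687/80.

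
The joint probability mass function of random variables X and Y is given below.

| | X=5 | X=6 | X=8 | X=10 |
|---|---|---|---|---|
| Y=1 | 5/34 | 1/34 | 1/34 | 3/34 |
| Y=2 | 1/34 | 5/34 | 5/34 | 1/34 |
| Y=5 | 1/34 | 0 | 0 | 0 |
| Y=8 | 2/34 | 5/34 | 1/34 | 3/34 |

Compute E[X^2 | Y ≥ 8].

54

P(Y ≥ 8) = 11/34.
Σ X^2·P over the event = 25·(2/34) + 36·(5/34) + 64·(1/34) + 100·(3/34) = 297/17.
E[X^2 | Y ≥ 8] = (297/17) / (11/34) = 54.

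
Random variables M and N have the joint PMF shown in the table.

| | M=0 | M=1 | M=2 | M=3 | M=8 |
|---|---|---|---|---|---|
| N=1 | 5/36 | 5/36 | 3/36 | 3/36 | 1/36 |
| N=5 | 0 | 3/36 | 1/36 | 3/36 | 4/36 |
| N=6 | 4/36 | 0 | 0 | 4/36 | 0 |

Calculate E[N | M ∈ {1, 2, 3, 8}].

91/27

P(M ∈ {1, 2, 3, 8}) = 3/4.
Summing N·P(M=x,N=y) over the conditioning event gives 91/36.
E[N | M ∈ {1, 2, 3, 8}] = (91/36) / (3/4) = 91/27.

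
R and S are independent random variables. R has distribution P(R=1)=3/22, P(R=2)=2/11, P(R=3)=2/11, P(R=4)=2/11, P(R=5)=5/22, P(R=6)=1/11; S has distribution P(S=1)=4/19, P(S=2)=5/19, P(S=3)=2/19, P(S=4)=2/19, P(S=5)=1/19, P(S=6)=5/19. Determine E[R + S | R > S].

P(R > S) = 189/418.
Summing (R+S)·P(x,y) over outcomes with R > S gives 1167/418.
E[R + S | R > S] = (1167/418) / (189/418) = 389/63.

389/63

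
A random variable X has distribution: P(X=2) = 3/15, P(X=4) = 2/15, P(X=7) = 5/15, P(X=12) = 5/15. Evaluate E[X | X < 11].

P(X < 11) = 2/3.
Σ over the event: 2·1/5 + 4·2/15 + 7·1/3 = 49/15.
E[X | X < 11] = (49/15) / (2/3) = 49/10.

49/10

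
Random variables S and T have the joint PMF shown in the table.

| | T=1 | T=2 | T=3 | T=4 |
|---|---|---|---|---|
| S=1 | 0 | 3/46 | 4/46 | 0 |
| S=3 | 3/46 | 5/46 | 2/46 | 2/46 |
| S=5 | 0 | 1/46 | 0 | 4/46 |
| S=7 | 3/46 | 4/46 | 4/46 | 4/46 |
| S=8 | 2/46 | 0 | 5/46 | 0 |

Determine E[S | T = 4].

P(T = 4) = 5/23.
Σ S·P over the event = 3·(2/46) + 5·(4/46) + 7·(4/46) = 27/23.
E[S | T = 4] = (27/23) / (5/23) = 27/5.

27/5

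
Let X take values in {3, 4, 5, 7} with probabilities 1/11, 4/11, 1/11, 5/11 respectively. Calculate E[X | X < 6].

P(X < 6) = 6/11.
Σ over the event: 3·1/11 + 4·4/11 + 5·1/11 = 24/11.
E[X | X < 6] = (24/11) / (6/11) = 4.

4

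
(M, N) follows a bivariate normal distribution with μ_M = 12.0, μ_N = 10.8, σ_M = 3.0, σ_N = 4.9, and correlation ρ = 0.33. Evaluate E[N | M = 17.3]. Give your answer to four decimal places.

E[N | M=x] = μ_N + ρ(σ_N/σ_M)(x − μ_M) for jointly normal variables.
E[N | M=17.3] = 10.8 + (0.33)·(4.9/3.0)·(17.3 − (12.0)) = 10.8 + (0.539)·(5.3) = 13.6567.

13.6567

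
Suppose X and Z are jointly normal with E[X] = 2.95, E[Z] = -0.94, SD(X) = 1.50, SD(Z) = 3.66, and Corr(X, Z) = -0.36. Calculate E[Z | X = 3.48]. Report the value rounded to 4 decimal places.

-1.4056

E[Z | X=x] = μ_Z + ρ(σ_Z/σ_X)(x − μ_X) for jointly normal variables.
E[Z | X=3.48] = -0.94 + (-0.36)·(3.66/1.50)·(3.48 − (2.95)) = -0.94 + (-0.8784)·(0.53) = -1.4056.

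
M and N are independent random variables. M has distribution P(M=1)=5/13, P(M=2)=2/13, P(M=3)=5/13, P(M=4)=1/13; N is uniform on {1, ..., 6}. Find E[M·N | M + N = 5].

P(M + N = 5) = 1/6.
Summing MN·P(x,y) over outcomes with M + N = 5 gives 11/13.
E[M·N | M + N = 5] = (11/13) / (1/6) = 66/13.

66/13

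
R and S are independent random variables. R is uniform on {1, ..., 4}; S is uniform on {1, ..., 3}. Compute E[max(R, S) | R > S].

10/3

Outcomes with R > S: (2,1), (3,1), (3,2), (4,1), (4,2), (4,3), each with probability 1/12.
E[max(R, S) | R > S] = (2 + 3 + 3 + 4 + 4 + 4) / 6 = 10/3.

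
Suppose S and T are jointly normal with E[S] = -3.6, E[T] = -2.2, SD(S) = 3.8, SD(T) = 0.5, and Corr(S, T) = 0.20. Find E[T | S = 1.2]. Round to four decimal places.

E[T | S=x] = μ_T + ρ(σ_T/σ_S)(x − μ_S) for jointly normal variables.
E[T | S=1.2] = -2.2 + (0.20)·(0.5/3.8)·(1.2 − (-3.6)) = -2.2 + (0.026316)·(4.8) = -2.0737.

-2.0737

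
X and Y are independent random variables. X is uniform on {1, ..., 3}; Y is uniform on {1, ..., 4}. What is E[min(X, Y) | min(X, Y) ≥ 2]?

Outcomes with min(X, Y) ≥ 2: (2,2), (2,3), (2,4), (3,2), (3,3), (3,4), each with probability 1/12.
E[min(X, Y) | min(X, Y) ≥ 2] = (2 + 2 + 2 + 2 + 3 + 3) / 6 = 7/3.

7/3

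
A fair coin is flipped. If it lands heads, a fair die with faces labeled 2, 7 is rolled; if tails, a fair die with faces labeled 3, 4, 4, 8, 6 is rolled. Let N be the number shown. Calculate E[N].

19/4

E[N | heads] = (2+7)/2 = 9/2.
E[N | tails] = (3+4+4+8+6)/5 = 5.
By the law of total expectation,
E[N] = (1/2)·(9/2) + (1/2)·(5) = 19/4.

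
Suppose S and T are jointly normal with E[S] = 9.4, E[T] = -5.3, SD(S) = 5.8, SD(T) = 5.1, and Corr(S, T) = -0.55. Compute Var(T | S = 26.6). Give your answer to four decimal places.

For a bivariate normal, Var(T | S=x) = σ_T²(1 − ρ²).
Var(T | S=26.6) = (5.1)²·(1 − (-0.55)²) = 26.01·0.6975 = 18.1420.

18.1420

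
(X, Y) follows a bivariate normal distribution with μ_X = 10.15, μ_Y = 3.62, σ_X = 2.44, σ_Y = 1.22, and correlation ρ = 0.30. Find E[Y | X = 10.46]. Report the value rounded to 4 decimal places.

E[Y | X=x] = μ_Y + ρ(σ_Y/σ_X)(x − μ_X) for jointly normal variables.
E[Y | X=10.46] = 3.62 + (0.30)·(1.22/2.44)·(10.46 − (10.15)) = 3.62 + (0.15)·(0.31) = 3.6665.

3.6665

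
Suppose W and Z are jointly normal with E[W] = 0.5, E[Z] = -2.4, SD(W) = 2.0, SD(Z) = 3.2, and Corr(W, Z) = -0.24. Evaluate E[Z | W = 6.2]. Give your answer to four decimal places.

E[Z | W=x] = μ_Z + ρ(σ_Z/σ_W)(x − μ_W) for jointly normal variables.
E[Z | W=6.2] = -2.4 + (-0.24)·(3.2/2.0)·(6.2 − (0.5)) = -2.4 + (-0.384)·(5.7) = -4.5888.

-4.5888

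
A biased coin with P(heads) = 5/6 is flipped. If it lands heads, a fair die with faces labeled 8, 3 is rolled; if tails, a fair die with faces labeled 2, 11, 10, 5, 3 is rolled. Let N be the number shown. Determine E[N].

E[N | heads] = (8+3)/2 = 11/2.
E[N | tails] = (2+11+10+5+3)/5 = 31/5.
By the law of total expectation,
E[N] = (5/6)·(11/2) + (1/6)·(31/5) = 337/60.

337/60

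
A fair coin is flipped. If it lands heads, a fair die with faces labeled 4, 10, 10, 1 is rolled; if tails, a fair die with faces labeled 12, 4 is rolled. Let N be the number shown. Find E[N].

57/8

E[N | heads] = (4+10+10+1)/4 = 25/4.
E[N | tails] = (12+4)/2 = 8.
By the law of total expectation,
E[N] = (1/2)·(25/4) + (1/2)·(8) = 57/8.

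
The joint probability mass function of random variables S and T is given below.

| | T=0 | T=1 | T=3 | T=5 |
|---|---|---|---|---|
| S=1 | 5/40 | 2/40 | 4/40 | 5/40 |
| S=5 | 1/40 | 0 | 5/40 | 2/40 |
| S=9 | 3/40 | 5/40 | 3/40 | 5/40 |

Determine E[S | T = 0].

37/9

P(T = 0) = 9/40.
Σ S·P over the event = 1·(5/40) + 5·(1/40) + 9·(3/40) = 37/40.
E[S | T = 0] = (37/40) / (9/40) = 37/9.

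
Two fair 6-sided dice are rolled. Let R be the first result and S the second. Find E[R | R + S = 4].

P(R + S = 4) = 1/12.
Summing R·P(x,y) over outcomes with R + S = 4 gives 1/6.
E[R | R + S = 4] = (1/6) / (1/12) = 2.

2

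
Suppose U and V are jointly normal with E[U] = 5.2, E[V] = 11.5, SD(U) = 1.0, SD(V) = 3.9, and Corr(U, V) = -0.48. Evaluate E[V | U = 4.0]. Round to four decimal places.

13.7464

For a bivariate normal, E[V | U=x] = μ_V + ρ·(σ_V/σ_U)·(x − μ_U).
E[V | U=4.0] = 11.5 + (-0.48)·(3.9/1.0)·(4.0 − (5.2)) = 11.5 + (-1.872)·(-1.2) = 13.7464.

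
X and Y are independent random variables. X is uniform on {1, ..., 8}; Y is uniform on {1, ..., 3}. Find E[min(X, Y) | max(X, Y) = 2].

4/3

Outcomes with max(X, Y) = 2: (1,2), (2,1), (2,2), each with probability 1/24.
E[min(X, Y) | max(X, Y) = 2] = (1 + 1 + 2) / 3 = 4/3.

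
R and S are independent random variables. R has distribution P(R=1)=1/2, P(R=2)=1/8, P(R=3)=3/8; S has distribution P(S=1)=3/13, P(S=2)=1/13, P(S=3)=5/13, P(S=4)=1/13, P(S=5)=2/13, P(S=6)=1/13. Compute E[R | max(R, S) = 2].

3/2

P(max(R, S) = 2) = 1/13.
Summing R·P(x,y) over outcomes with max(R, S) = 2 gives 3/26.
E[R | max(R, S) = 2] = (3/26) / (1/13) = 3/2.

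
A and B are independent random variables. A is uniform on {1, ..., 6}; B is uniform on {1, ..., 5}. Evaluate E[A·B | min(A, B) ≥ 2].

14

P(min(A, B) ≥ 2) = 2/3.
Summing AB·P(x,y) over outcomes with min(A, B) ≥ 2 gives 28/3.
E[A·B | min(A, B) ≥ 2] = (28/3) / (2/3) = 14.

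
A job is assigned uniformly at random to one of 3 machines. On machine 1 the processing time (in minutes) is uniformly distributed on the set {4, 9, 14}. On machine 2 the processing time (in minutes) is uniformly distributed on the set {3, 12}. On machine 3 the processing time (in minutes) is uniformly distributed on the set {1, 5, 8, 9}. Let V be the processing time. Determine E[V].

E[V | machine 1] = (4+9+14)/3 = 9.
E[V | machine 2] = (3+12)/2 = 15/2.
E[V | machine 3] = (1+5+8+9)/4 = 23/4.
E[V] = (1/3)·(9) + (1/3)·(15/2) + (1/3)·(23/4) = 89/12.

89/12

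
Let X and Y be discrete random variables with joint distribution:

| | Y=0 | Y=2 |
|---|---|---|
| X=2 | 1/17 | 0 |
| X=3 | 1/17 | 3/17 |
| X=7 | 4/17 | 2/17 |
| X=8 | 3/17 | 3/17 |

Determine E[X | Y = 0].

P(Y = 0) = 9/17.
Σ X·P over the event = 2·(1/17) + 3·(1/17) + 7·(4/17) + 8·(3/17) = 57/17.
E[X | Y = 0] = (57/17) / (9/17) = 19/3.

19/3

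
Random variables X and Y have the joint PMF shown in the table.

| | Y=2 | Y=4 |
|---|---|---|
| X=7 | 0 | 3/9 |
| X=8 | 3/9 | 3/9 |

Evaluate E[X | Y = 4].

15/2

P(Y = 4) = 2/3.
Σ X·P over the event = 7·(3/9) + 8·(3/9) = 5.
E[X | Y = 4] = (5) / (2/3) = 15/2.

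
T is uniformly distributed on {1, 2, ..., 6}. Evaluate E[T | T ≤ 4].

Given T ≤ 4, T is equally likely to be any of {1, 2, 3, 4}.
E[T | T ≤ 4] = (1 + 2 + 3 + 4) / 4 = 5/2.

5/2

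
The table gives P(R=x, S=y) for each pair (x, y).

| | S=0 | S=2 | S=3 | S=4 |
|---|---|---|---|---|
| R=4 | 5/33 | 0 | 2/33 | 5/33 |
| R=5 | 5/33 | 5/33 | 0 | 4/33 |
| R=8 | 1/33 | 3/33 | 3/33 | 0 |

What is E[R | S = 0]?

P(S = 0) = 1/3.
Σ R·P over the event = 4·(5/33) + 5·(5/33) + 8·(1/33) = 53/33.
E[R | S = 0] = (53/33) / (1/3) = 53/11.

53/11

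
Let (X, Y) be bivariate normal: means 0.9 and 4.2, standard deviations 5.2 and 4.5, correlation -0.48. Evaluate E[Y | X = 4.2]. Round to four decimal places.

2.8292

The regression of Y on X has slope ρ·σ_Y/σ_X and passes through (μ_X, μ_Y).
E[Y | X=4.2] = 4.2 + (-0.48)·(4.5/5.2)·(4.2 − (0.9)) = 4.2 + (-0.41538)·(3.3) = 2.8292.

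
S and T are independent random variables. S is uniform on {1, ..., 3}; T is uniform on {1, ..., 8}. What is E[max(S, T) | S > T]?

Outcomes with S > T: (2,1), (3,1), (3,2), each with probability 1/24.
E[max(S, T) | S > T] = (2 + 3 + 3) / 3 = 8/3.

8/3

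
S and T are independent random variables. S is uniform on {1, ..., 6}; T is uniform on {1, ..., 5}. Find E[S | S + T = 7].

Outcomes with S + T = 7: (2,5), (3,4), (4,3), (5,2), (6,1), each with probability 1/30.
E[S | S + T = 7] = (2 + 3 + 4 + 5 + 6) / 5 = 4.

4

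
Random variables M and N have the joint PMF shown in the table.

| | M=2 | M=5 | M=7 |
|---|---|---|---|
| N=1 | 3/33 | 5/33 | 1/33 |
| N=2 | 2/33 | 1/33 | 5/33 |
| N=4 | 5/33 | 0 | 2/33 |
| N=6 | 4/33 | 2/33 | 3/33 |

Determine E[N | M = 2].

51/14

P(M = 2) = 14/33.
Summing N·P(M=x,N=y) over the conditioning event gives 17/11.
E[N | M = 2] = (17/11) / (14/33) = 51/14.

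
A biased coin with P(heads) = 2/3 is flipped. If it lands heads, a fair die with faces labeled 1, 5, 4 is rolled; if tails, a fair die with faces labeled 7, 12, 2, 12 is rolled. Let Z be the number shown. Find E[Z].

E[Z | heads] = (1+5+4)/3 = 10/3.
E[Z | tails] = (7+12+2+12)/4 = 33/4.
E[Z] = (2/3)·(10/3) + (1/3)·(33/4) = 179/36.

179/36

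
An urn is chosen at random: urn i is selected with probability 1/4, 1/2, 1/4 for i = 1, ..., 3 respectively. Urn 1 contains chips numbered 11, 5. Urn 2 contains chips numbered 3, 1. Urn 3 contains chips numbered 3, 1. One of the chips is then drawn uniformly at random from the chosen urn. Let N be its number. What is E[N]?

E[N | urn 1] = (11+5)/2 = 8.
E[N | urn 2] = (3+1)/2 = 2.
E[N | urn 3] = (3+1)/2 = 2.
By the law of total expectation,
E[N] = (1/4)·(8) + (1/2)·(2) + (1/4)·(2) = 7/2.

7/2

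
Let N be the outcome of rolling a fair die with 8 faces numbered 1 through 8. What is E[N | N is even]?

Given N is even, N is equally likely to be any of {2, 4, 6, 8}.
E[N | N is even] = (2 + 4 + 6 + 8) / 4 = 5.

5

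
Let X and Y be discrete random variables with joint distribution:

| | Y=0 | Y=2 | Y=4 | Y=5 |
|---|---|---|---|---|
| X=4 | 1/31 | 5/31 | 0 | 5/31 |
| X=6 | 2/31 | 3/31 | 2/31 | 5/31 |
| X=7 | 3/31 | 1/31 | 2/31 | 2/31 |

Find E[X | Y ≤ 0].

37/6

P(Y ≤ 0) = 6/31.
Σ X·P over the event = 4·(1/31) + 6·(2/31) + 7·(3/31) = 37/31.
E[X | Y ≤ 0] = (37/31) / (6/31) = 37/6.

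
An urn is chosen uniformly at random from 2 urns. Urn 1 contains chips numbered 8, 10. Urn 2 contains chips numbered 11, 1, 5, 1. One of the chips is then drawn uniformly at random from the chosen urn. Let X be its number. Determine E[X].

27/4

E[X | urn 1] = (8+10)/2 = 9.
E[X | urn 2] = (11+1+5+1)/4 = 9/2.
E[X] = (1/2)·(9) + (1/2)·(9/2) = 27/4.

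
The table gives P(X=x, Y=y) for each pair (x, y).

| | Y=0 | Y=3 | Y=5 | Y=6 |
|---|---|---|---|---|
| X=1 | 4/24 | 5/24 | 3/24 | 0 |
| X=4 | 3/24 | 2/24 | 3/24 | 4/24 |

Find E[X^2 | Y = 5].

P(Y = 5) = 1/4.
Summing X^2·P(X=x,Y=y) over the conditioning event gives 17/8.
E[X^2 | Y = 5] = (17/8) / (1/4) = 17/2.

17/2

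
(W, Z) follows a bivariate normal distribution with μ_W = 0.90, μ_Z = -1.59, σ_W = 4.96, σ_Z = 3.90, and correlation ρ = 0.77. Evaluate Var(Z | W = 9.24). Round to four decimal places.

For a bivariate normal, Var(Z | W=x) = σ_Z²(1 − ρ²).
Var(Z | W=9.24) = (3.90)²·(1 − (0.77)²) = 15.21·0.4071 = 6.1920.

6.1920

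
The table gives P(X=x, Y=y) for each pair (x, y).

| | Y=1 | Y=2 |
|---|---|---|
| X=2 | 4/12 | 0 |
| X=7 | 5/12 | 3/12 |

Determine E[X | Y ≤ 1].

43/9

P(Y ≤ 1) = 3/4.
Σ X·P over the event = 2·(4/12) + 7·(5/12) = 43/12.
E[X | Y ≤ 1] = (43/12) / (3/4) = 43/9.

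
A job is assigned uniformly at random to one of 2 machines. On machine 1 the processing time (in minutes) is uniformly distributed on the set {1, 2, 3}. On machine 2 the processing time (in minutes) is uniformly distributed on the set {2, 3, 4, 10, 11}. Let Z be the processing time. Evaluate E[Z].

E[Z | machine 1] = (1+2+3)/3 = 2.
E[Z | machine 2] = (2+3+4+10+11)/5 = 6.
By the law of total expectation,
E[Z] = (1/2)·(2) + (1/2)·(6) = 4.

4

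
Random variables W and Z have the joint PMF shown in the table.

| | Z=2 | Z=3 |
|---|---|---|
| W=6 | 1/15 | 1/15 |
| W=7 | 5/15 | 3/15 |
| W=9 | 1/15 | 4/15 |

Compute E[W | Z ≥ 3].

P(Z ≥ 3) = 8/15.
Summing W·P(W=x,Z=y) over the conditioning event gives 21/5.
E[W | Z ≥ 3] = (21/5) / (8/15) = 63/8.

63/8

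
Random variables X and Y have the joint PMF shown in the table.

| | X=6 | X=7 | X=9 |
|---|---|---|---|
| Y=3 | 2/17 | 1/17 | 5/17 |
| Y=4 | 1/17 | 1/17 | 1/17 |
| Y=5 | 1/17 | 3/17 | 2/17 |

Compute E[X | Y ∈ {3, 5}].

P(Y ∈ {3, 5}) = 14/17.
Σ X·P over the event = 6·(2/17) + 6·(1/17) + 7·(1/17) + 7·(3/17) + 9·(5/17) + 9·(2/17) = 109/17.
E[X | Y ∈ {3, 5}] = (109/17) / (14/17) = 109/14.

109/14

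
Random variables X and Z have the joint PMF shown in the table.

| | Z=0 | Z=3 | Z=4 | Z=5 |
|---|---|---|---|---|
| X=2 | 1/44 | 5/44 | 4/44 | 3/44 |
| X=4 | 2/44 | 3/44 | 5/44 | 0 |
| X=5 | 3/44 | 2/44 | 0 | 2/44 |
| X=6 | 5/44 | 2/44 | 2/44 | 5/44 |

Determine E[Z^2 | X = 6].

25/2

P(X = 6) = 7/22.
Σ Z^2·P over the event = 0·(5/44) + 9·(2/44) + 16·(2/44) + 25·(5/44) = 175/44.
E[Z^2 | X = 6] = (175/44) / (7/22) = 25/2.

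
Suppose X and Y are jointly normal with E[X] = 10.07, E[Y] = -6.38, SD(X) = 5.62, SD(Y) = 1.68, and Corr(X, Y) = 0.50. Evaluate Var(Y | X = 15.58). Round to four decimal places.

Var(Y | X=x) = (1 − ρ²)·σ_Y².
Var(Y | X=15.58) = (1.68)²·(1 − (0.50)²) = 2.8224·0.75 = 2.1168.

2.1168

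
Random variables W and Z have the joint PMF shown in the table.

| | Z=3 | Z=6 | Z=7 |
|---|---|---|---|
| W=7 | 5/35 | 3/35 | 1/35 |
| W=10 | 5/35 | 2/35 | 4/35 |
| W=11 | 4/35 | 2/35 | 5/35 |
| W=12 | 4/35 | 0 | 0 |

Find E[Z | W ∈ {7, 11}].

99/20

P(W ∈ {7, 11}) = 4/7.
Summing Z·P(W=x,Z=y) over the conditioning event gives 99/35.
E[Z | W ∈ {7, 11}] = (99/35) / (4/7) = 99/20.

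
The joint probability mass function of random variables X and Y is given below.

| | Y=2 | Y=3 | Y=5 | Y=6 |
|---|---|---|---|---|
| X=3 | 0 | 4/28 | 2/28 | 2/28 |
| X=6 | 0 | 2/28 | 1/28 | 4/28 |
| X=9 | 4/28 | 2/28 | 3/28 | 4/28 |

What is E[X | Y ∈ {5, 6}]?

P(Y ∈ {5, 6}) = 4/7.
Σ X·P over the event = 3·(2/28) + 3·(2/28) + 6·(1/28) + 6·(4/28) + 9·(3/28) + 9·(4/28) = 15/4.
E[X | Y ∈ {5, 6}] = (15/4) / (4/7) = 105/16.

105/16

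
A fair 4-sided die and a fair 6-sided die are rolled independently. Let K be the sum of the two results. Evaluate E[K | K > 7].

26/3

P(K > 7) = 1/4.
Σ over the event: 8·1/8 + 9·1/12 + 10·1/24 = 13/6.
E[K | K > 7] = (13/6) / (1/4) = 26/3.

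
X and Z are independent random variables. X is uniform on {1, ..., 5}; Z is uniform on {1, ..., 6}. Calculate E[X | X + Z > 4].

10/3

P(X + Z > 4) = 4/5.
Summing X·P(x,y) over outcomes with X + Z > 4 gives 8/3.
E[X | X + Z > 4] = (8/3) / (4/5) = 10/3.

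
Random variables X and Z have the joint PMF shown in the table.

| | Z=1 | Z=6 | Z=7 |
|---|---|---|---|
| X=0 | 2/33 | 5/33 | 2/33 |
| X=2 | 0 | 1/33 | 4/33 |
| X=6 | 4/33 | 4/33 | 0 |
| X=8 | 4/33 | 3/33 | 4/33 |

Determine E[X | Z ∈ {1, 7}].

P(Z ∈ {1, 7}) = 20/33.
Σ X·P over the event = 0·(2/33) + 0·(2/33) + 2·(4/33) + 6·(4/33) + 8·(4/33) + 8·(4/33) = 32/11.
E[X | Z ∈ {1, 7}] = (32/11) / (20/33) = 24/5.

24/5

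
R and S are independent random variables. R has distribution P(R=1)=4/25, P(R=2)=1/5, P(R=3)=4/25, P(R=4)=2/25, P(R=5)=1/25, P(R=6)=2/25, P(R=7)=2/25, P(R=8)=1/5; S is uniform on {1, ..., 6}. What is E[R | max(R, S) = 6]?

111/28

P(max(R, S) = 6) = 14/75.
Summing R·P(x,y) over outcomes with max(R, S) = 6 gives 37/50.
E[R | max(R, S) = 6] = (37/50) / (14/75) = 111/28.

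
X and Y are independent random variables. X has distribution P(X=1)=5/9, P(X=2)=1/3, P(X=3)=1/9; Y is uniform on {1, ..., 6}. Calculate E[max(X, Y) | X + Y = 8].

P(X + Y = 8) = 2/27.
Summing max(X,Y)·P(x,y) over outcomes with X + Y = 8 gives 23/54.
E[max(X, Y) | X + Y = 8] = (23/54) / (2/27) = 23/4.

23/4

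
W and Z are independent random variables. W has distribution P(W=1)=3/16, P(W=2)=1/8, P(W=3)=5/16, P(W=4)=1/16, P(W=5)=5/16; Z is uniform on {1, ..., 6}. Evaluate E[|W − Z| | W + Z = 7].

P(W + Z = 7) = 1/6.
Summing |W−Z|·P(x,y) over outcomes with W + Z = 7 gives 7/16.
E[|W − Z| | W + Z = 7] = (7/16) / (1/6) = 21/8.

21/8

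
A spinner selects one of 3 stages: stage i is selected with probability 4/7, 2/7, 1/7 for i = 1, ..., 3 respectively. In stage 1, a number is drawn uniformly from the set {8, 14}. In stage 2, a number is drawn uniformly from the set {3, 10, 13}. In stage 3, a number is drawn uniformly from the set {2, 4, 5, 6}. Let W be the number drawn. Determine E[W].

E[W | stage 1] = (8+14)/2 = 11.
E[W | stage 2] = (3+10+13)/3 = 26/3.
E[W | stage 3] = (2+4+5+6)/4 = 17/4.
By the law of total expectation,
E[W] = (4/7)·(11) + (2/7)·(26/3) + (1/7)·(17/4) = 787/84.

787/84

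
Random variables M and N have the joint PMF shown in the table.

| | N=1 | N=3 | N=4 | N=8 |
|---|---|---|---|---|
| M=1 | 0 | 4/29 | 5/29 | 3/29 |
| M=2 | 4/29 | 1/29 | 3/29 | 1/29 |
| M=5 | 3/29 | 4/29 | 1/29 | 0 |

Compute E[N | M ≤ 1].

14/3

P(M ≤ 1) = 12/29.
Σ N·P over the event = 3·(4/29) + 4·(5/29) + 8·(3/29) = 56/29.
E[N | M ≤ 1] = (56/29) / (12/29) = 14/3.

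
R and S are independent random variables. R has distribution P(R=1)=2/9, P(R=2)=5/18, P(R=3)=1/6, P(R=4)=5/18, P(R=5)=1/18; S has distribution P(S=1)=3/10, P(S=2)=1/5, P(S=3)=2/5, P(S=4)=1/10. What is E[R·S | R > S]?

P(R > S) = 17/36.
Summing RS·P(x,y) over outcomes with R > S gives 49/15.
E[R·S | R > S] = (49/15) / (17/36) = 588/85.

588/85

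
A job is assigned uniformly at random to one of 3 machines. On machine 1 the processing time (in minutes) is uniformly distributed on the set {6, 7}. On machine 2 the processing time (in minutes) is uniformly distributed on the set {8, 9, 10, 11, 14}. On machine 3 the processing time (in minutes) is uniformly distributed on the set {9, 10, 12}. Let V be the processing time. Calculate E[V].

E[V | machine 1] = (6+7)/2 = 13/2.
E[V | machine 2] = (8+9+10+11+14)/5 = 52/5.
E[V | machine 3] = (9+10+12)/3 = 31/3.
By the law of total expectation,
E[V] = (1/3)·(13/2) + (1/3)·(52/5) + (1/3)·(31/3) = 817/90.

817/90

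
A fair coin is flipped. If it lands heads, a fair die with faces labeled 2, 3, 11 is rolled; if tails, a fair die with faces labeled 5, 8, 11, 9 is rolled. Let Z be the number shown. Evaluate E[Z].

163/24

E[Z | heads] = (2+3+11)/3 = 16/3.
E[Z | tails] = (5+8+11+9)/4 = 33/4.
By the law of total expectation,
E[Z] = (1/2)·(16/3) + (1/2)·(33/4) = 163/24.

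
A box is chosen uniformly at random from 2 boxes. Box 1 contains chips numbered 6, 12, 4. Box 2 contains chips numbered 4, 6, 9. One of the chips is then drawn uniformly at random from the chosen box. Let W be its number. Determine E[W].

E[W | box 1] = (6+12+4)/3 = 22/3.
E[W | box 2] = (4+6+9)/3 = 19/3.
By the law of total expectation,
E[W] = (1/2)·(22/3) + (1/2)·(19/3) = 41/6.

41/6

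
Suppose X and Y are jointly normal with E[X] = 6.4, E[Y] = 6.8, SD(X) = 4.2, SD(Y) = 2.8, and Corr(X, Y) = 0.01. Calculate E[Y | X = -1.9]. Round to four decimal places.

6.7447

The regression of Y on X has slope ρ·σ_Y/σ_X and passes through (μ_X, μ_Y).
E[Y | X=-1.9] = 6.8 + (0.01)·(2.8/4.2)·(-1.9 − (6.4)) = 6.8 + (0.0066667)·(-8.3) = 6.7447.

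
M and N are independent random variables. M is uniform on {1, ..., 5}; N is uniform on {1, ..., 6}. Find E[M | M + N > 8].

13/3

Outcomes with M + N > 8: (3,6), (4,5), (4,6), (5,4), (5,5), (5,6), each with probability 1/30.
E[M | M + N > 8] = (3 + 4 + 4 + 5 + 5 + 5) / 6 = 13/3.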